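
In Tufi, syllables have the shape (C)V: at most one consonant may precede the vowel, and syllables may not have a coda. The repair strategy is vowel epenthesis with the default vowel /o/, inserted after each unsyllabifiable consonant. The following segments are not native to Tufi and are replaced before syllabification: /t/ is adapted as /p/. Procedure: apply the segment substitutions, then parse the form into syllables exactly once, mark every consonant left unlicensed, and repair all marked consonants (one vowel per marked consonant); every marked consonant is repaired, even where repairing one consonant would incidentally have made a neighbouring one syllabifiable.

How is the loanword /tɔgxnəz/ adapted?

Substitution: /t/ → /p/, giving /pɔgxnəz/.
Syllabifying with onset maximization leaves /g/, /x/, /z/ stranded (no codas are permitted; onsets are limited to one consonant).
Epenthesis after each stranded consonant: /g/ → /go/, /x/ → /xo/, /z/ → /zo/.

pɔgoxonəzo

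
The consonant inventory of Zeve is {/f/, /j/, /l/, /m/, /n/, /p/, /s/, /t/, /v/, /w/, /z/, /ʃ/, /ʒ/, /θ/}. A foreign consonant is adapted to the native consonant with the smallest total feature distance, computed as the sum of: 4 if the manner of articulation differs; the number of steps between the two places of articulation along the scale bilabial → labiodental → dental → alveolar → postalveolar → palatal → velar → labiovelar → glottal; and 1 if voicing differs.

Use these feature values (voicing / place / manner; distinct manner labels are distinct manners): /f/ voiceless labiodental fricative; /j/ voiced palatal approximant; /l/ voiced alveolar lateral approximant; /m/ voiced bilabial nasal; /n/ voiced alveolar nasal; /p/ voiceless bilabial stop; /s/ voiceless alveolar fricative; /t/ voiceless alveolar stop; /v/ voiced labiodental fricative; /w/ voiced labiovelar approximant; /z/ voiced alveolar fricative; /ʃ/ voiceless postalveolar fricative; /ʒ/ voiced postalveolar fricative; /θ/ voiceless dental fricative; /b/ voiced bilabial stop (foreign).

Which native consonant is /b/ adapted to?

/p/ is closest: same manner (stop), place distance 0 (bilabial→bilabial), voicing differs (+1); total 1. Next closest is /m/ at distance 4.

p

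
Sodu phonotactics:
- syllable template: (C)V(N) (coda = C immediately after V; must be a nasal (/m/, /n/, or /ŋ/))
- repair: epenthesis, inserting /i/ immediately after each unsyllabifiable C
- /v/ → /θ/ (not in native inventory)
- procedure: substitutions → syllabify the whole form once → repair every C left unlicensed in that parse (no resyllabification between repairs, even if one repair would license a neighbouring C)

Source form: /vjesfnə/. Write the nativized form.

Substitution: /v/ → /θ/, giving /θjesfnə/.
Syllabifying with onset maximization leaves /θ/, /s/, /f/ stranded (only a nasal (/m/, /n/, or /ŋ/) is licensed in coda position; onsets are limited to one consonant).
Epenthesis after each stranded consonant: /θ/ → /θi/, /s/ → /si/, /f/ → /fi/.

θijesifinə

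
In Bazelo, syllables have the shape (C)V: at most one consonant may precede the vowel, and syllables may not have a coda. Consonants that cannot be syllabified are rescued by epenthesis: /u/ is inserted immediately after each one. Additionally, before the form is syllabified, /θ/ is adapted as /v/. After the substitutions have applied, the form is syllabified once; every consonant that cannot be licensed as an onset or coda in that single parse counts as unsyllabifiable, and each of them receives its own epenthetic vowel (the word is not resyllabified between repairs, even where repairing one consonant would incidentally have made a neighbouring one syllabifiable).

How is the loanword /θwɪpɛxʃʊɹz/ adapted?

vuwɪpɛxuʃʊɹuzu

Substitution: /θ/ → /v/, giving /vwɪpɛxʃʊɹz/.
Under (C)V, the unsyllabifiable consonants are /v/, /x/, /ɹ/, /z/ (no codas are permitted; onsets are limited to one consonant).
Epenthesis after each stranded consonant: /v/ → /vu/, /x/ → /xu/, /ɹ/ → /ɹu/, /z/ → /zu/.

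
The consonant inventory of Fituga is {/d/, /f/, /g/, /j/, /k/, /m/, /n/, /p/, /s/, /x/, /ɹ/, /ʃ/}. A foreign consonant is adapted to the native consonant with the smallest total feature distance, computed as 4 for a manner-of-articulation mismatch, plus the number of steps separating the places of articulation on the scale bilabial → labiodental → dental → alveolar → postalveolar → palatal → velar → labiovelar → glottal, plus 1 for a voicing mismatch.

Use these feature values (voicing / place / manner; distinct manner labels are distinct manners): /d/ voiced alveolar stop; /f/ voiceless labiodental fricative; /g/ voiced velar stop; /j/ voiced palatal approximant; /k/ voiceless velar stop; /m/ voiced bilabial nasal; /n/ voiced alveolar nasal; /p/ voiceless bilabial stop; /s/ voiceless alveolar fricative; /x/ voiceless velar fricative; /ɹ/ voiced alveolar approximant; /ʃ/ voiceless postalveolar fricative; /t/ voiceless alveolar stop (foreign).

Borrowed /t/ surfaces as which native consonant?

d

/d/ is closest: same manner (stop), place distance 0 (alveolar→alveolar), voicing differs (+1); total 1. Next closest is /k/ at distance 3.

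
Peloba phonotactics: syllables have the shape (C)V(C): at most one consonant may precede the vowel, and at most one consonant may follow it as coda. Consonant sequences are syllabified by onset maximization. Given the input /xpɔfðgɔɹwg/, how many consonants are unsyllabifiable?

4

Syllabifying with onset maximization leaves /x/, /ð/, /w/, /g/ stranded (at most one coda consonant is licensed; onsets are limited to one consonant).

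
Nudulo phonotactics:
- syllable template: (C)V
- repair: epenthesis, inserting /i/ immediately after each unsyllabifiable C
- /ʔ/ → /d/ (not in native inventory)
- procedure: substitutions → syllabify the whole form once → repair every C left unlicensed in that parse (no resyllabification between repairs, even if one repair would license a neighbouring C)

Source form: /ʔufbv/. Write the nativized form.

dufibivi

Substitution: /ʔ/ → /d/, giving /dufbv/.
The consonants /f/, /b/, /v/ cannot be parsed into a legal (C)V syllable (no codas are permitted; onsets are limited to one consonant).
Each unlicensed consonant becomes the onset of a new syllable: /f/ → /fi/, /b/ → /bi/, /v/ → /vi/.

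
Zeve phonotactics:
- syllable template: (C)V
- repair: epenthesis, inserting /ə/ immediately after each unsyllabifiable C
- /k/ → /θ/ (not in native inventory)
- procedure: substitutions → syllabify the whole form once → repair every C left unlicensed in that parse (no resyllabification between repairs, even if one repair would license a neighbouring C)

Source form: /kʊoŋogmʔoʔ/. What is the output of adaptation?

θʊoŋogəməʔoʔə

Substitution: /k/ → /θ/, giving /θʊoŋogmʔoʔ/.
The consonants /g/, /m/, /ʔ/ cannot be parsed into a legal (C)V syllable (no codas are permitted; onsets are limited to one consonant).
Inserting the epenthetic vowel yields /g/ → /gə/, /m/ → /mə/, /ʔ/ → /ʔə/.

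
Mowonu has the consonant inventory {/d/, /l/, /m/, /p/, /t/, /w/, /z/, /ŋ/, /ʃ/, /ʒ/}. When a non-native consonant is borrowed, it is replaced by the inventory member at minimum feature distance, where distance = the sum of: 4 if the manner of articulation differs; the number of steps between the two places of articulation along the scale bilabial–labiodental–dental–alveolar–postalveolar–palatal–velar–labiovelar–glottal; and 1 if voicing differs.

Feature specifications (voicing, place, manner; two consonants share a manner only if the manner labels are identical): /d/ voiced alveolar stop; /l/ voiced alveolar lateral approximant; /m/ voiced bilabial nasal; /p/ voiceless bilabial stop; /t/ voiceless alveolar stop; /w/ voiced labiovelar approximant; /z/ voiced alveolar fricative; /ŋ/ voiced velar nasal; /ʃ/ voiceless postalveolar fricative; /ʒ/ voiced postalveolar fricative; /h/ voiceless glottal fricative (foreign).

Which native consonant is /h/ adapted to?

/ʃ/ is closest: same manner (fricative), place distance 4 (glottal→postalveolar), same voicing; total 4. Next closest is /ʒ/ at distance 5.

ʃ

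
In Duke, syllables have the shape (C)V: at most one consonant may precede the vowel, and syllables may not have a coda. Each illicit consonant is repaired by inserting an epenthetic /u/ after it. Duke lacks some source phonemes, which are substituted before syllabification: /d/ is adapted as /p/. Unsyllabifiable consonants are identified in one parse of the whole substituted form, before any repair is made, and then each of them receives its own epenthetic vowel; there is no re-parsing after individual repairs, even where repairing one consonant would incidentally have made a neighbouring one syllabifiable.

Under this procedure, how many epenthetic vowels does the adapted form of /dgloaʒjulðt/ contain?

6

After substitution the input is /pgloaʒjulðt/.
The unsyllabifiable consonants are /p/, /g/, /ʒ/, /l/, /ð/, /t/; each receives one epenthetic vowel.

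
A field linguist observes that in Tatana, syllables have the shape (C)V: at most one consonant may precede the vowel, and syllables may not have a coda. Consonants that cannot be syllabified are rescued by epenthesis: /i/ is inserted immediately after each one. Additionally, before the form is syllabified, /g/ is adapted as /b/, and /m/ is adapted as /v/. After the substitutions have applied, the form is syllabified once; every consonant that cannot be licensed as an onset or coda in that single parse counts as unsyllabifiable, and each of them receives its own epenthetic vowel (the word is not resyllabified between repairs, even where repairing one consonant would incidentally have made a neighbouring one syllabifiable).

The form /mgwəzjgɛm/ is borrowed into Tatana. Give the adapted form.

Substitution: /m/ → /v/, /g/ → /b/, giving /vbwəzjbɛv/.
Under (C)V, the unsyllabifiable consonants are /v/, /b/, /z/, /j/, /v/ (no codas are permitted; onsets are limited to one consonant).
Inserting the epenthetic vowel yields /v/ → /vi/, /b/ → /bi/, /z/ → /zi/, /j/ → /ji/, /v/ → /vi/.

vibiwəzijibɛvi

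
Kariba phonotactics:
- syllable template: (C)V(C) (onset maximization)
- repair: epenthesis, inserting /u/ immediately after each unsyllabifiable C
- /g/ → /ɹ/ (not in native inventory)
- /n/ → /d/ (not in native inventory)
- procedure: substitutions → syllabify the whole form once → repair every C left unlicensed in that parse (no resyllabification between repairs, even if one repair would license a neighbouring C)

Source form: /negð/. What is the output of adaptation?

Substitution: /n/ → /d/, /g/ → /ɹ/, giving /deɹð/.
Under (C)V(C), the unsyllabifiable consonants are /ð/ (at most one coda consonant is licensed; onsets are limited to one consonant).
Inserting the epenthetic vowel yields /ð/ → /ðu/.

deɹðu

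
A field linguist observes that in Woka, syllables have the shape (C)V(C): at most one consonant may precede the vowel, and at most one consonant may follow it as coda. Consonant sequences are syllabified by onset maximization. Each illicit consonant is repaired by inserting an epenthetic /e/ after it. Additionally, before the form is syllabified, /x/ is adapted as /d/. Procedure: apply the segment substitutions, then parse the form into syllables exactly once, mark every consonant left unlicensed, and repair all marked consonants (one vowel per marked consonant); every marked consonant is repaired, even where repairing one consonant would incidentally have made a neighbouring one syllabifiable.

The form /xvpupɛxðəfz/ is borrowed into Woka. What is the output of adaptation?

devepupɛdðəfze

Substitution: /x/ → /d/, giving /dvpupɛdðəfz/.
The consonants /d/, /v/, /z/ cannot be parsed into a legal (C)V(C) syllable (at most one coda consonant is licensed; onsets are limited to one consonant).
Inserting the epenthetic vowel yields /d/ → /de/, /v/ → /ve/, /z/ → /ze/.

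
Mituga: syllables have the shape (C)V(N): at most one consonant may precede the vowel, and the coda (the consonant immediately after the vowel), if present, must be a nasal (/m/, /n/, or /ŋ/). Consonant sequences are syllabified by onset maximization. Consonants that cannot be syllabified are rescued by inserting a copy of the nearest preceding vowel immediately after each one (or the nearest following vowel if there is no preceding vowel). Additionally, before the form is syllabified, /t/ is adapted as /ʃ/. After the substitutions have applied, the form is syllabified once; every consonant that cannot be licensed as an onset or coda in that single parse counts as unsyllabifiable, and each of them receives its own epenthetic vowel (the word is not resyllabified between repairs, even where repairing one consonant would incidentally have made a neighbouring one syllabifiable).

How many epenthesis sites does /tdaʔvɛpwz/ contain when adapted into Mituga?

5

After substitution the input is /ʃdaʔvɛpwz/.
The unsyllabifiable consonants are /ʃ/, /ʔ/, /p/, /w/, /z/; each receives one epenthetic vowel.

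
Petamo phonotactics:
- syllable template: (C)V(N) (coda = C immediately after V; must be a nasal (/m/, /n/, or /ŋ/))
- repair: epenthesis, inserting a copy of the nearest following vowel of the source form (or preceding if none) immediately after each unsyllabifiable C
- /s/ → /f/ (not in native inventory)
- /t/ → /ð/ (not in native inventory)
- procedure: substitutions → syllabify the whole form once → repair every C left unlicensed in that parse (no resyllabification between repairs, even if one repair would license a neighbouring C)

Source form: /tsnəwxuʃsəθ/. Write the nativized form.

ðəfənəwuxuʃəfəθə

Substitution: /t/ → /ð/, /s/ → /f/, giving /ðfnəwxuʃfəθ/.
Syllabifying with onset maximization leaves /ð/, /f/, /w/, /ʃ/, /θ/ stranded (only a nasal (/m/, /n/, or /ŋ/) is licensed in coda position; onsets are limited to one consonant).
Inserting the epenthetic vowel yields /ð/ → /ðə/, /f/ → /fə/, /w/ → /wu/, /ʃ/ → /ʃə/, /θ/ → /θə/.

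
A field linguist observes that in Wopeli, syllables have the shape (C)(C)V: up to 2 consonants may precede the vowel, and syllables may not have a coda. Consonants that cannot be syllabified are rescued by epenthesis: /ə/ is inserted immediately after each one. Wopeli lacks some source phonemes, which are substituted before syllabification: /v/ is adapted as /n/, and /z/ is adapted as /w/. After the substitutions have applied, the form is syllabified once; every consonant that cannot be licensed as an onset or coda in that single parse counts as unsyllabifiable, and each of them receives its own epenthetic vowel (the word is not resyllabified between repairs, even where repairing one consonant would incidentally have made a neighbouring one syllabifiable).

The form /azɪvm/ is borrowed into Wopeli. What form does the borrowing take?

Substitution: /z/ → /w/, /v/ → /n/, giving /awɪnm/.
Syllabifying with onset maximization leaves /n/, /m/ stranded (no codas are permitted; onsets may contain at most 2 consonants).
Inserting the epenthetic vowel yields /n/ → /nə/, /m/ → /mə/.

awɪnəmə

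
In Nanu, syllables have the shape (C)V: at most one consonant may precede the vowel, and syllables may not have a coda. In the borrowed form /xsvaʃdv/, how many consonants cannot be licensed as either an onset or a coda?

Under (C)V, the unsyllabifiable consonants are /x/, /s/, /ʃ/, /d/, /v/ (no codas are permitted; onsets are limited to one consonant).

5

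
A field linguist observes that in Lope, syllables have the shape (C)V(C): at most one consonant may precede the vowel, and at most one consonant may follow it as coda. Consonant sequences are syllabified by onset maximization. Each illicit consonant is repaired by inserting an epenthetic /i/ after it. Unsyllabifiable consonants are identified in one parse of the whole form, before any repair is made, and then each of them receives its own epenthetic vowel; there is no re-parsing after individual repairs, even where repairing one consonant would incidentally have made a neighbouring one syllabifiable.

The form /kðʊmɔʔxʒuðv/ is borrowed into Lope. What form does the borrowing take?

The consonants /k/, /x/, /v/ cannot be parsed into a legal (C)V(C) syllable (at most one coda consonant is licensed; onsets are limited to one consonant).
Inserting the epenthetic vowel yields /k/ → /ki/, /x/ → /xi/, /v/ → /vi/.

kiðʊmɔʔxiʒuðvi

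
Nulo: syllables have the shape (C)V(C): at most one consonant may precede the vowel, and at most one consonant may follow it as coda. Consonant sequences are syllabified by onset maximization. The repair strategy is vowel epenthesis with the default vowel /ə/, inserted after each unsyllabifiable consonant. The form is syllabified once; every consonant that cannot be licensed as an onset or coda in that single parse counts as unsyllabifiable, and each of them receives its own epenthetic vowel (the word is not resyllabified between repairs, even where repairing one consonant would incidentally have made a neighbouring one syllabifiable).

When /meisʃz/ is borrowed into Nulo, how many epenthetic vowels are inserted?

The unsyllabifiable consonants are /ʃ/, /z/; each receives one epenthetic vowel.

2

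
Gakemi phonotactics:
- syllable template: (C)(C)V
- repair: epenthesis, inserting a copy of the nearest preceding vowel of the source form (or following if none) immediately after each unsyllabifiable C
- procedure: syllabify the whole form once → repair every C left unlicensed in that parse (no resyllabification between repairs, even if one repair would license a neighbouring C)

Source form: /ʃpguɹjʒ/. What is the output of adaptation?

The consonants /ʃ/, /ɹ/, /j/, /ʒ/ cannot be parsed into a legal (C)(C)V syllable (no codas are permitted; onsets may contain at most 2 consonants).
Each unlicensed consonant becomes the onset of a new syllable: /ʃ/ → /ʃu/, /ɹ/ → /ɹu/, /j/ → /ju/, /ʒ/ → /ʒu/.

ʃupguɹujuʒu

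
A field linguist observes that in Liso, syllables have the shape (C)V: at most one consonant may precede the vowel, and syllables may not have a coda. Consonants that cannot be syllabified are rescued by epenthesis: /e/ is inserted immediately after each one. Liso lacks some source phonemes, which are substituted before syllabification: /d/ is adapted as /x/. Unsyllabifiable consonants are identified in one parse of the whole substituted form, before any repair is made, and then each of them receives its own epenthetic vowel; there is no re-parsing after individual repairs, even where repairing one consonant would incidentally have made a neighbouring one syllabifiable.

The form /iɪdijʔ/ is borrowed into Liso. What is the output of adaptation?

iɪxijeʔe

Substitution: /d/ → /x/, giving /iɪxijʔ/.
Syllabifying with onset maximization leaves /j/, /ʔ/ stranded (no codas are permitted; onsets are limited to one consonant).
Epenthesis after each stranded consonant: /j/ → /je/, /ʔ/ → /ʔe/.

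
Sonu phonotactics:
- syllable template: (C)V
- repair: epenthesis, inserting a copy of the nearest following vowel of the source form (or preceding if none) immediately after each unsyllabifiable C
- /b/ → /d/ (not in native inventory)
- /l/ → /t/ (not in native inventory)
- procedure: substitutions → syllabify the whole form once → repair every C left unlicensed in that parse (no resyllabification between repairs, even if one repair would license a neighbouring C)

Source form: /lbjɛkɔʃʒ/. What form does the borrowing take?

Substitution: /l/ → /t/, /b/ → /d/, giving /tdjɛkɔʃʒ/.
Syllabifying with onset maximization leaves /t/, /d/, /ʃ/, /ʒ/ stranded (no codas are permitted; onsets are limited to one consonant).
Each unlicensed consonant becomes the onset of a new syllable: /t/ → /tɛ/, /d/ → /dɛ/, /ʃ/ → /ʃɔ/, /ʒ/ → /ʒɔ/.

tɛdɛjɛkɔʃɔʒɔ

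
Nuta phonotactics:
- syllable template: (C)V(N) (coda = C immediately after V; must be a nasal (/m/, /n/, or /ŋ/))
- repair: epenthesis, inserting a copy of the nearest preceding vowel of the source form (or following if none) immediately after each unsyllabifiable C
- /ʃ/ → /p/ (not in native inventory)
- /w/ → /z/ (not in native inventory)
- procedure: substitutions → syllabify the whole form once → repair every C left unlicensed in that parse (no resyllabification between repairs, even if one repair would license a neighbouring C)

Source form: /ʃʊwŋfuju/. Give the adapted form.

pʊzʊŋʊfuju

Substitution: /ʃ/ → /p/, /w/ → /z/, giving /pʊzŋfuju/.
Under (C)V(N), the unsyllabifiable consonants are /z/, /ŋ/ (only a nasal (/m/, /n/, or /ŋ/) is licensed in coda position; onsets are limited to one consonant).
Inserting the epenthetic vowel yields /z/ → /zʊ/, /ŋ/ → /ŋʊ/.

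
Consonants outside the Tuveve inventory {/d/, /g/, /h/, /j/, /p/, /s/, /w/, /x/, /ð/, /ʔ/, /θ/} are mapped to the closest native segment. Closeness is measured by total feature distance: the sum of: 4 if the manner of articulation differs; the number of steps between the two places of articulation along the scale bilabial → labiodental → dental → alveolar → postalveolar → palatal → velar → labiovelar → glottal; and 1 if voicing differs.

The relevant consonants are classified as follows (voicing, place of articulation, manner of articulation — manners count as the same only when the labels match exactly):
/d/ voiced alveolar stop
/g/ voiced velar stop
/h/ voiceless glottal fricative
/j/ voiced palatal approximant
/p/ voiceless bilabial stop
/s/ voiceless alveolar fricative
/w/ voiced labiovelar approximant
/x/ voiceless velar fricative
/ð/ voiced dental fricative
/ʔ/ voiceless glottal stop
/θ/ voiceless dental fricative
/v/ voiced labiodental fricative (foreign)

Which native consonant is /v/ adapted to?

ð

/ð/ is closest: same manner (fricative), place distance 1 (labiodental→dental), same voicing; total 1. Next closest is /θ/ at distance 2.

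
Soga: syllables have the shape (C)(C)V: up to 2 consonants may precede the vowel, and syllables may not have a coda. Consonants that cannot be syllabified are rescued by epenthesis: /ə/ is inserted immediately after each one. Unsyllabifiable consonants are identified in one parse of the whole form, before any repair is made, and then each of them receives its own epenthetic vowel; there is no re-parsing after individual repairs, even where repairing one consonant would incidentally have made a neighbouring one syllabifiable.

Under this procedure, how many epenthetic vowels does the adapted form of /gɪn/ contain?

The unsyllabifiable consonants are /n/; each receives one epenthetic vowel.

1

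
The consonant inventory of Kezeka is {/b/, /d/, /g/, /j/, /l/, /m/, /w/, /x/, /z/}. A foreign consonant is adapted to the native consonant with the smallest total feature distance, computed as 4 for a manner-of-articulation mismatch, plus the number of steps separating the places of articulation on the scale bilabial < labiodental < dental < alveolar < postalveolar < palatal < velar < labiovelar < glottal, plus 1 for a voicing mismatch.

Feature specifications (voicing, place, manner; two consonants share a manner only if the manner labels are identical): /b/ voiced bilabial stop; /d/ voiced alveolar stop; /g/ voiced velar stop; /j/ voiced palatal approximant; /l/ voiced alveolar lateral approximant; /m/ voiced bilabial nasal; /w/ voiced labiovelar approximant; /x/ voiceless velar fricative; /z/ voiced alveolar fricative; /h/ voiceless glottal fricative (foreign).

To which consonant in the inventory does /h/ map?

/x/ is closest: same manner (fricative), place distance 2 (glottal→velar), same voicing; total 2. Next closest is /w/ at distance 6.

x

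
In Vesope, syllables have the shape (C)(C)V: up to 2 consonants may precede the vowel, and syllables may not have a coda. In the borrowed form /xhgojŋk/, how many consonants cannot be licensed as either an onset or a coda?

Syllabifying with onset maximization leaves /x/, /j/, /ŋ/, /k/ stranded (no codas are permitted; onsets may contain at most 2 consonants).

4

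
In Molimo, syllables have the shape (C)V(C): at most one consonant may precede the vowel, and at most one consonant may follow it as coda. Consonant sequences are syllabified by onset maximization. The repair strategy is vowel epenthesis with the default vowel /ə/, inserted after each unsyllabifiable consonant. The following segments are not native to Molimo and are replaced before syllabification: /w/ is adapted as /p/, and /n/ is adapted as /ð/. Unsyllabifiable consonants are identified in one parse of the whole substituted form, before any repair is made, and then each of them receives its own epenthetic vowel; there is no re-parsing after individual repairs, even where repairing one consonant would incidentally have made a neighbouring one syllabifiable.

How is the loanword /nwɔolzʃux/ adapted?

Substitution: /n/ → /ð/, /w/ → /p/, giving /ðpɔolzʃux/.
The consonants /ð/, /z/ cannot be parsed into a legal (C)V(C) syllable (at most one coda consonant is licensed; onsets are limited to one consonant).
Inserting the epenthetic vowel yields /ð/ → /ðə/, /z/ → /zə/.

ðəpɔolzəʃux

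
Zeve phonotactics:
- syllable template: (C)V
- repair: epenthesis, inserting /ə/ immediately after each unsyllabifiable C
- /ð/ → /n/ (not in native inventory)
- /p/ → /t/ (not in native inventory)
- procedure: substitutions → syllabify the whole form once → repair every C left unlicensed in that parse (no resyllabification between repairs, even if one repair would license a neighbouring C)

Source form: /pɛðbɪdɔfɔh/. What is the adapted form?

tɛnəbɪdɔfɔhə

Substitution: /p/ → /t/, /ð/ → /n/, giving /tɛnbɪdɔfɔh/.
Under (C)V, the unsyllabifiable consonants are /n/, /h/ (no codas are permitted; onsets are limited to one consonant).
Each unlicensed consonant becomes the onset of a new syllable: /n/ → /nə/, /h/ → /hə/.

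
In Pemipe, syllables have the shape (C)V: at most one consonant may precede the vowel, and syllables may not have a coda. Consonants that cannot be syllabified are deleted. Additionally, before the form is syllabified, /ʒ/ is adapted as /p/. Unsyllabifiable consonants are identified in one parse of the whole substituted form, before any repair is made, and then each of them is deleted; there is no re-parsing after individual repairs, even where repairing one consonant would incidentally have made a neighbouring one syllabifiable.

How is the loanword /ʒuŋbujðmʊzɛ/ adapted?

pubumʊzɛ

Substitution: /ʒ/ → /p/, giving /puŋbujðmʊzɛ/.
Under (C)V, the unsyllabifiable consonants are /ŋ/, /j/, /ð/ (no codas are permitted; onsets are limited to one consonant).
Each unlicensed consonant is deleted: /ŋ/, /j/, /ð/.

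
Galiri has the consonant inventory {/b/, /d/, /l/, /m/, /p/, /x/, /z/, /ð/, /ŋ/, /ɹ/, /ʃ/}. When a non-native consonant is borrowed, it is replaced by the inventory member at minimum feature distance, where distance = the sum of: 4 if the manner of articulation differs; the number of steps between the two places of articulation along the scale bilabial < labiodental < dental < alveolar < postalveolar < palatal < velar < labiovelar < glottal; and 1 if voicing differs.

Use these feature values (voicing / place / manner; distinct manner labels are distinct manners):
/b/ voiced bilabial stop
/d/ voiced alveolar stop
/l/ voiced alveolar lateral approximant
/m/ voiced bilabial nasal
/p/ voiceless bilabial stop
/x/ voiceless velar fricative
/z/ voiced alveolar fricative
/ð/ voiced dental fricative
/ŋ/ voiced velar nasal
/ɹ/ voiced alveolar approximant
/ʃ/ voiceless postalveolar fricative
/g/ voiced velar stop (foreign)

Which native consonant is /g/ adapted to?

/d/ is closest: same manner (stop), place distance 3 (velar→alveolar), same voicing; total 3. Next closest is /ŋ/ at distance 4.

d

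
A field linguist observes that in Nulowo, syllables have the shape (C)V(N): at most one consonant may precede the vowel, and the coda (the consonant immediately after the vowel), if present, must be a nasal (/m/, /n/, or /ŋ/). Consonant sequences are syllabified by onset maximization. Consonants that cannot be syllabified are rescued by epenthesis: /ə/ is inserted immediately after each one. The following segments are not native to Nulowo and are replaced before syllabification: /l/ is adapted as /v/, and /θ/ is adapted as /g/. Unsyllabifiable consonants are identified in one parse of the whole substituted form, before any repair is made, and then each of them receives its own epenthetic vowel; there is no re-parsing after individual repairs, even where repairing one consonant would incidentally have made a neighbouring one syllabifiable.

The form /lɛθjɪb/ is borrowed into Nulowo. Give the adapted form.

Substitution: /l/ → /v/, /θ/ → /g/, giving /vɛgjɪb/.
Syllabifying with onset maximization leaves /g/, /b/ stranded (only a nasal (/m/, /n/, or /ŋ/) is licensed in coda position; onsets are limited to one consonant).
Epenthesis after each stranded consonant: /g/ → /gə/, /b/ → /bə/.

vɛgəjɪbə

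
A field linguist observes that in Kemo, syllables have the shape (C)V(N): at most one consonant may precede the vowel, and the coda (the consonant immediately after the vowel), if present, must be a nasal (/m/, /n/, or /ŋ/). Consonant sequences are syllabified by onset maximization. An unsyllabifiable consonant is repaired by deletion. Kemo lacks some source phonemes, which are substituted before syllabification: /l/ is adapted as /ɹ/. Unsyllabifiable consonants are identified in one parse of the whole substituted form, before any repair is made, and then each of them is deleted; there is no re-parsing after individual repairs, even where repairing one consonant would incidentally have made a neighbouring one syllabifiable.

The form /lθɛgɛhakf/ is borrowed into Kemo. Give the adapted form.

θɛgɛha

Substitution: /l/ → /ɹ/, giving /ɹθɛgɛhakf/.
Under (C)V(N), the unsyllabifiable consonants are /ɹ/, /k/, /f/ (only a nasal (/m/, /n/, or /ŋ/) is licensed in coda position; onsets are limited to one consonant).
Deleting the stranded consonants removes /ɹ/, /k/, /f/.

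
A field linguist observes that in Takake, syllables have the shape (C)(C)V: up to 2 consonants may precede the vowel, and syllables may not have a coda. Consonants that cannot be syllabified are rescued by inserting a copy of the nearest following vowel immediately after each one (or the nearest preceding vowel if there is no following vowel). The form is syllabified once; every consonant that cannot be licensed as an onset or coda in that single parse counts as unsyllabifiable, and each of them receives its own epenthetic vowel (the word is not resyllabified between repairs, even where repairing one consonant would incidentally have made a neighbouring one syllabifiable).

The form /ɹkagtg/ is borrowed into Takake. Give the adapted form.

Syllabifying with onset maximization leaves /g/, /t/, /g/ stranded (no codas are permitted; onsets may contain at most 2 consonants).
Epenthesis after each stranded consonant: /g/ → /ga/, /t/ → /ta/, /g/ → /ga/.

ɹkagataga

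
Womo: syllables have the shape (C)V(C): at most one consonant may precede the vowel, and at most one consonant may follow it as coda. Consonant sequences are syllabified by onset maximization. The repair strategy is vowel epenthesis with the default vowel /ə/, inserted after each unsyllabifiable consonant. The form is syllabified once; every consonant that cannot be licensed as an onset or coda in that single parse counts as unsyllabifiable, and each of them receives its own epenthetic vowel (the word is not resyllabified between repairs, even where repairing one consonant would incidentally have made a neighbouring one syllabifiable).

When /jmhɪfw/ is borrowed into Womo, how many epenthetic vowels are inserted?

The unsyllabifiable consonants are /j/, /m/, /w/; each receives one epenthetic vowel.

3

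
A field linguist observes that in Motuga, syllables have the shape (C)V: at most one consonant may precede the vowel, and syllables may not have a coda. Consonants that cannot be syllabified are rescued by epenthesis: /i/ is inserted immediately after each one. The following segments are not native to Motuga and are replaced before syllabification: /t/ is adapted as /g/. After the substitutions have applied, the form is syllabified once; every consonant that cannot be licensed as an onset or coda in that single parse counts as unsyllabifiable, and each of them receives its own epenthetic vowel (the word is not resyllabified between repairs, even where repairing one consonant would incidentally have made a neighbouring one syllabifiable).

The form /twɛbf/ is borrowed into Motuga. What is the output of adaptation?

giwɛbifi

Substitution: /t/ → /g/, giving /gwɛbf/.
The consonants /g/, /b/, /f/ cannot be parsed into a legal (C)V syllable (no codas are permitted; onsets are limited to one consonant).
Inserting the epenthetic vowel yields /g/ → /gi/, /b/ → /bi/, /f/ → /fi/.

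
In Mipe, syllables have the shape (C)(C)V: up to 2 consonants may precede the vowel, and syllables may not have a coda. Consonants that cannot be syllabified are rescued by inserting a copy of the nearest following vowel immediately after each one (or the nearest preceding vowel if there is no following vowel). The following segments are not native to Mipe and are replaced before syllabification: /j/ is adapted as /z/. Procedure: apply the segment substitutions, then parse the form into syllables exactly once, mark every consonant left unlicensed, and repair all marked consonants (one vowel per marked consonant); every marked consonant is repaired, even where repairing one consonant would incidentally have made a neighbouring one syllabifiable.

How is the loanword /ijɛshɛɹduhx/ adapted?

Substitution: /j/ → /z/, giving /izɛshɛɹduhx/.
Under (C)(C)V, the unsyllabifiable consonants are /h/, /x/ (no codas are permitted; onsets may contain at most 2 consonants).
Inserting the epenthetic vowel yields /h/ → /hu/, /x/ → /xu/.

izɛshɛɹduhuxu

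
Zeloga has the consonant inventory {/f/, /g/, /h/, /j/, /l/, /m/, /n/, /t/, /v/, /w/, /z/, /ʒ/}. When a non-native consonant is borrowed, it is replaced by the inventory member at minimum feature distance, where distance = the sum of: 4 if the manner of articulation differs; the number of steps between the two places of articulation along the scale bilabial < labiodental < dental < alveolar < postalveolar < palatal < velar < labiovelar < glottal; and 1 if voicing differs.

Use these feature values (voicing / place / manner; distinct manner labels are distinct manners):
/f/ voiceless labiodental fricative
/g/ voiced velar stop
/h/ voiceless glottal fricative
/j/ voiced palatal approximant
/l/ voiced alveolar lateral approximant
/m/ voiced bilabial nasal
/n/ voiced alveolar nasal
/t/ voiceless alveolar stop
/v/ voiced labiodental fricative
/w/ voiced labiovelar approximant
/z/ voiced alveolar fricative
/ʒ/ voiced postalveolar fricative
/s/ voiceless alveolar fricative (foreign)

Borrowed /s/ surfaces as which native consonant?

/z/ is closest: same manner (fricative), place distance 0 (alveolar→alveolar), voicing differs (+1); total 1. Next closest is /f/ at distance 2.

z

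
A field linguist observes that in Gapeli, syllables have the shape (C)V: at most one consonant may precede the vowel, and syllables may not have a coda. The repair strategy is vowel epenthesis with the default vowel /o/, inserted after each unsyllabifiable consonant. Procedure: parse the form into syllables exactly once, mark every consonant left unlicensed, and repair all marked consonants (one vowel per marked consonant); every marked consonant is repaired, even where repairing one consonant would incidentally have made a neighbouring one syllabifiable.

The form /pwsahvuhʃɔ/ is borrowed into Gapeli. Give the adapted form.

Under (C)V, the unsyllabifiable consonants are /p/, /w/, /h/, /h/ (no codas are permitted; onsets are limited to one consonant).
Each unlicensed consonant becomes the onset of a new syllable: /p/ → /po/, /w/ → /wo/, /h/ → /ho/, /h/ → /ho/.

powosahovuhoʃɔ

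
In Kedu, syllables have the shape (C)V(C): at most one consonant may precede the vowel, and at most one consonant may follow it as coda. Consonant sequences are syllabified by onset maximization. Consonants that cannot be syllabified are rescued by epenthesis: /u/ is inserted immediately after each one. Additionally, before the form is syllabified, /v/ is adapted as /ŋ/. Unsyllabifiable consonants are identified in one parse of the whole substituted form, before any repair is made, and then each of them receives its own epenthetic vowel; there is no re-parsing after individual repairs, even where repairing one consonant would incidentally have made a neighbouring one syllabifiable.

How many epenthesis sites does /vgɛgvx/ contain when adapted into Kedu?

3

After substitution the input is /ŋgɛgŋx/.
The unsyllabifiable consonants are /ŋ/, /ŋ/, /x/; each receives one epenthetic vowel.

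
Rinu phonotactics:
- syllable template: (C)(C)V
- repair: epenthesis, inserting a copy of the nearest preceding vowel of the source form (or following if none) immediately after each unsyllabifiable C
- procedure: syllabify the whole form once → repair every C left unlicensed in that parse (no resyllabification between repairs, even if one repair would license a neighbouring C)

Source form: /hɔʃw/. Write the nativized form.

hɔʃɔwɔ

Syllabifying with onset maximization leaves /ʃ/, /w/ stranded (no codas are permitted; onsets may contain at most 2 consonants).
Epenthesis after each stranded consonant: /ʃ/ → /ʃɔ/, /w/ → /wɔ/.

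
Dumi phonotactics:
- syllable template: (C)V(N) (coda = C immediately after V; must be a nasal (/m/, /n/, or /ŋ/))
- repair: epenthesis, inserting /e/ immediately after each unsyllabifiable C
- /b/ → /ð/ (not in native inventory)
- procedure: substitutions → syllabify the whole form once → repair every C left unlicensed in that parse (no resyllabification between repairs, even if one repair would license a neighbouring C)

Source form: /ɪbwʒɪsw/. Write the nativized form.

ɪðeweʒɪsewe

Substitution: /b/ → /ð/, giving /ɪðwʒɪsw/.
The consonants /ð/, /w/, /s/, /w/ cannot be parsed into a legal (C)V(N) syllable (only a nasal (/m/, /n/, or /ŋ/) is licensed in coda position; onsets are limited to one consonant).
Epenthesis after each stranded consonant: /ð/ → /ðe/, /w/ → /we/, /s/ → /se/, /w/ → /we/.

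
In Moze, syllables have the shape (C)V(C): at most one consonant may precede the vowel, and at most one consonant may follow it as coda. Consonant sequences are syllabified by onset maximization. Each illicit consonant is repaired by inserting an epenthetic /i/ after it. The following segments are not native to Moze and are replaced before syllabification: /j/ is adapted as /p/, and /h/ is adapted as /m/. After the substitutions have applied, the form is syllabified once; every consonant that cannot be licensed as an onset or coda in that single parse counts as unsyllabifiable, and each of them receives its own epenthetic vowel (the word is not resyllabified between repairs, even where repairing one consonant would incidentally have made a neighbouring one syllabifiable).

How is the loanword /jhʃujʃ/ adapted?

pimiʃupʃi

Substitution: /j/ → /p/, /h/ → /m/, giving /pmʃupʃ/.
Under (C)V(C), the unsyllabifiable consonants are /p/, /m/, /ʃ/ (at most one coda consonant is licensed; onsets are limited to one consonant).
Inserting the epenthetic vowel yields /p/ → /pi/, /m/ → /mi/, /ʃ/ → /ʃi/.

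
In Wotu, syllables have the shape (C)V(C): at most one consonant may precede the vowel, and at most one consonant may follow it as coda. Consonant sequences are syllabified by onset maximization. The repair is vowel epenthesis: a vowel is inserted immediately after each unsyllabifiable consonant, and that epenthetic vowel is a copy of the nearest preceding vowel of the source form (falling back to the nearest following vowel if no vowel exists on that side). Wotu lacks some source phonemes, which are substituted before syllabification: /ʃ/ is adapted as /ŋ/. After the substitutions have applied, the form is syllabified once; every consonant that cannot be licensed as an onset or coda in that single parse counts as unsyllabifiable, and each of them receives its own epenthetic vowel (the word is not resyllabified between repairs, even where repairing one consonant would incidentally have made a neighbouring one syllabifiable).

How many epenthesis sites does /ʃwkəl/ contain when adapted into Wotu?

2

After substitution the input is /ŋwkəl/.
The unsyllabifiable consonants are /ŋ/, /w/; each receives one epenthetic vowel.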